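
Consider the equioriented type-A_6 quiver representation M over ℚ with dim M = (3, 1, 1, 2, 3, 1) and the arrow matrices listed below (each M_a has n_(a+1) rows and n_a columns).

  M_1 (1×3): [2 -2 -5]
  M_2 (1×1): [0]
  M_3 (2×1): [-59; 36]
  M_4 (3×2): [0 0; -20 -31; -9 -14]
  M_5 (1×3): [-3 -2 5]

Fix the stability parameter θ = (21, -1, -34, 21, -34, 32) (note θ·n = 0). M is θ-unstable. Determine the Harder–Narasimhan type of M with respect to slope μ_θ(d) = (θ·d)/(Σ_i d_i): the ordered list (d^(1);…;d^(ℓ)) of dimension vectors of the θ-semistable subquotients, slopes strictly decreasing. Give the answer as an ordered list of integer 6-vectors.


Barcode: M ≅ I[1,1]^2, I[1,2], I[3,6], I[4,5], I[5,5]. HN layers by μ_θ (5 steps, strictly decreasing):
  μ^(1)=32; μ^(2)=21; μ^(3)=10; μ^(4)=-13/2; μ^(5)=-34

((0, 0, 0, 0, 0, 1); (2, 0, 0, 0, 0, 0); (1, 1, 0, 0, 0, 0); (0, 0, 0, 2, 2, 0); (0, 0, 1, 0, 1, 0))


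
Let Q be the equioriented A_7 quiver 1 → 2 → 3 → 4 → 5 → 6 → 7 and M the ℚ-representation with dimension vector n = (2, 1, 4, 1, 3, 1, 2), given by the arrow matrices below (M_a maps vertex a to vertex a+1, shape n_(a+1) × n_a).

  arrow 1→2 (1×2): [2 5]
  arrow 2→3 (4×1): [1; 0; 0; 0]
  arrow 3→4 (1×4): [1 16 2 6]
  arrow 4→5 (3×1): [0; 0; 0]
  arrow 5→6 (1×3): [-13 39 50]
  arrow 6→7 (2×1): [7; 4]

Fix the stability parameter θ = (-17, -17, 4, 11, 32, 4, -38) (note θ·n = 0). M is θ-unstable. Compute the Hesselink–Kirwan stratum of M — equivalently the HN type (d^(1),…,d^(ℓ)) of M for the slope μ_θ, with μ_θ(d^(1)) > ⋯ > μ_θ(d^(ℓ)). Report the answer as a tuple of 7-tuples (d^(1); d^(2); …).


Via rank(M_{q-1}∘⋯∘M_p): M ≅ I[1,1], I[1,4], I[3,3]^3, I[5,5]^2, I[5,7], I[7,7].
μ_θ-semistable layers: μ^(1)=32; μ^(2)=11; μ^(3)=4; μ^(4)=-2/3; μ^(5)=-17; μ^(6)=-38

((0, 0, 0, 0, 2, 0, 0); (0, 0, 0, 1, 0, 0, 0); (0, 0, 4, 0, 0, 0, 0); (0, 0, 0, 0, 1, 1, 1); (2, 1, 0, 0, 0, 0, 0); (0, 0, 0, 0, 0, 0, 1))


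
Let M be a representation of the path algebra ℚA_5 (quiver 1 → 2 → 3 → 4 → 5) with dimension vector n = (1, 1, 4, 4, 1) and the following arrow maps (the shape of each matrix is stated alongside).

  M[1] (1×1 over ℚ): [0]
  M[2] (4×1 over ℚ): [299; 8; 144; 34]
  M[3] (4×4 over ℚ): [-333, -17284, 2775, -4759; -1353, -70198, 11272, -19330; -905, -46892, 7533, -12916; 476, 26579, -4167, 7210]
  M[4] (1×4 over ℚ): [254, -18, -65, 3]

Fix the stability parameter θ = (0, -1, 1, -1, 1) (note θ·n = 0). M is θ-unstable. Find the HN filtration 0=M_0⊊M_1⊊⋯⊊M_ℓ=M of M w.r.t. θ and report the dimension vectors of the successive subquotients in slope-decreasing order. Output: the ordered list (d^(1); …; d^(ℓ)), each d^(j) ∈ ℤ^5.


Interval decomposition of M: I[1,1], I[2,5], I[3,4]^3.
HN type (ℓ=3): μ^(1)=1; μ^(2)=0; μ^(3)=-1

((0, 0, 0, 0, 1); (1, 0, 4, 4, 0); (0, 1, 0, 0, 0))


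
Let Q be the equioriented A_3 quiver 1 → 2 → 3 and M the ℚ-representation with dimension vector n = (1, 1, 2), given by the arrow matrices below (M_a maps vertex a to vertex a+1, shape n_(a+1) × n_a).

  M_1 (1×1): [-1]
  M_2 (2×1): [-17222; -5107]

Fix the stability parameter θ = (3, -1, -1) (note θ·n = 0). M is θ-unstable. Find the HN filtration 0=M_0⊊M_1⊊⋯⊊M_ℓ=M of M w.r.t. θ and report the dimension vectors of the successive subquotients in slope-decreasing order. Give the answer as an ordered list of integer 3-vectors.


Via rank(M_{q-1}∘⋯∘M_p): M ≅ I[1,3], I[3,3].
μ_θ-semistable layers: μ^(1)=1/3; μ^(2)=-1

((1, 1, 1); (0, 0, 1))


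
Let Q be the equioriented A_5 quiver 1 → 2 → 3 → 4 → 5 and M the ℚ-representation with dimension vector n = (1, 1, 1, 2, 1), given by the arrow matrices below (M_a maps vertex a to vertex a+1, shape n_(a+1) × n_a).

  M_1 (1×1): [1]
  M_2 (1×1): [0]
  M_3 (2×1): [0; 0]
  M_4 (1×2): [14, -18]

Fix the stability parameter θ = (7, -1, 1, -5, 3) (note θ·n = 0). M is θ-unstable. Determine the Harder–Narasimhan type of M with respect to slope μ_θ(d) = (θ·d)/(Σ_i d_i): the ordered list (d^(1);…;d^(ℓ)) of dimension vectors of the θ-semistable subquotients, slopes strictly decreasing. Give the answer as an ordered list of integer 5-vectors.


Interval decomposition of M: I[1,2], I[3,3], I[4,4], I[4,5].
HN type (ℓ=3): μ^(1)=3; μ^(2)=1; μ^(3)=-5

((1, 1, 0, 0, 1); (0, 0, 1, 0, 0); (0, 0, 0, 2, 0))


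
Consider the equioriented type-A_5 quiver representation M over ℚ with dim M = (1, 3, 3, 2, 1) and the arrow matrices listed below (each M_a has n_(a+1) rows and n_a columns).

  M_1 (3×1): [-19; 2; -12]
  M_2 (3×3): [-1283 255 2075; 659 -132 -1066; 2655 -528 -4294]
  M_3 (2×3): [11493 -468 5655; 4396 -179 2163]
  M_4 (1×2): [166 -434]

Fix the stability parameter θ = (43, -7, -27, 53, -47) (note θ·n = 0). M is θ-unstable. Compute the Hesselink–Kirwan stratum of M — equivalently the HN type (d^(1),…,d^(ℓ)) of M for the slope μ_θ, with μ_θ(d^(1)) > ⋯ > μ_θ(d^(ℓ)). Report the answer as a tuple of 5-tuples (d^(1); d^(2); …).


Interval decomposition of M: I[1,3], I[2,2], I[2,5], I[3,4].
HN type (ℓ=5): μ^(1)=53; μ^(2)=3; μ^(3)=-7; μ^(4)=-17; μ^(5)=-27

((0, 0, 0, 1, 0); (1, 1, 1, 1, 1); (0, 1, 0, 0, 0); (0, 1, 1, 0, 0); (0, 0, 1, 0, 0))


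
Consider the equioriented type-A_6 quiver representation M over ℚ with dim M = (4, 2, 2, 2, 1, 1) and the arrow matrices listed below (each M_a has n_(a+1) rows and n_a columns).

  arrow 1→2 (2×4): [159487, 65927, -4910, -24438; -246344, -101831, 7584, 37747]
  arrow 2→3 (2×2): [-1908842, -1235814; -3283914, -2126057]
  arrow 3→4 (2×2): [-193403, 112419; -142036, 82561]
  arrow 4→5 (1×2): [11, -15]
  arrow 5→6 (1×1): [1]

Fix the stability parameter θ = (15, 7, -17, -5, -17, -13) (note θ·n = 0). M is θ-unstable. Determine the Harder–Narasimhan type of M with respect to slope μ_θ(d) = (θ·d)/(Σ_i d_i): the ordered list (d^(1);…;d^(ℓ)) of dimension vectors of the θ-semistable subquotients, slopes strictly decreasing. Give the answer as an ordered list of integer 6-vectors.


Interval decomposition of M: I[1,1]^2, I[1,4], I[1,6].
HN type (ℓ=3): μ^(1)=15; μ^(2)=0; μ^(3)=-5

((2, 0, 0, 0, 0, 0); (1, 1, 1, 1, 0, 0); (1, 1, 1, 1, 1, 1))


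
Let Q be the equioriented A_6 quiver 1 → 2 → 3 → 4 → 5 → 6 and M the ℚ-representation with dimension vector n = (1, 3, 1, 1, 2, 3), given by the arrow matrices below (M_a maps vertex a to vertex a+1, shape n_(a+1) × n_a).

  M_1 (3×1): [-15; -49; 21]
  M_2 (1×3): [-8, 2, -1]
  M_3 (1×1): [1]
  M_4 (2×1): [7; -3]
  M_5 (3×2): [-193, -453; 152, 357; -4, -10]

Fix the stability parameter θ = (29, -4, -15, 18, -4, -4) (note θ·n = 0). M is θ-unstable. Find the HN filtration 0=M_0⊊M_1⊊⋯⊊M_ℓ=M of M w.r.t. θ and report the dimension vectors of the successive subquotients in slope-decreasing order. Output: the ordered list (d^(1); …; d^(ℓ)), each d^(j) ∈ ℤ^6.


Interval decomposition of M: I[1,6], I[2,2]^2, I[5,6], I[6,6].
HN type (ℓ=2): μ^(1)=10/3; μ^(2)=-4

((1, 1, 1, 1, 1, 1); (0, 2, 0, 0, 1, 2))


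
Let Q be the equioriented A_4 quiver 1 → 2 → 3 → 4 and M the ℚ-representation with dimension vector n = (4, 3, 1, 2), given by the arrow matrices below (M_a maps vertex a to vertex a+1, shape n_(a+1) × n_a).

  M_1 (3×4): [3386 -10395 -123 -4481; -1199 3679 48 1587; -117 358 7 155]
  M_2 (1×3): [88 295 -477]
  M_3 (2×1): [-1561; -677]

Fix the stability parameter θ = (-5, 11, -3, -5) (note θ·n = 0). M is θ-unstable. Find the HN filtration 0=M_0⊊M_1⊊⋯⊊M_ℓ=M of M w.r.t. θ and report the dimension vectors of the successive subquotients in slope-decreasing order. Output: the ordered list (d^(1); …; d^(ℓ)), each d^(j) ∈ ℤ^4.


Barcode: M ≅ I[1,1], I[1,2]^2, I[1,4], I[4,4]. HN layers by μ_θ (3 steps, strictly decreasing):
  μ^(1)=11; μ^(2)=1; μ^(3)=-5

((0, 2, 0, 0); (0, 1, 1, 1); (4, 0, 0, 1))


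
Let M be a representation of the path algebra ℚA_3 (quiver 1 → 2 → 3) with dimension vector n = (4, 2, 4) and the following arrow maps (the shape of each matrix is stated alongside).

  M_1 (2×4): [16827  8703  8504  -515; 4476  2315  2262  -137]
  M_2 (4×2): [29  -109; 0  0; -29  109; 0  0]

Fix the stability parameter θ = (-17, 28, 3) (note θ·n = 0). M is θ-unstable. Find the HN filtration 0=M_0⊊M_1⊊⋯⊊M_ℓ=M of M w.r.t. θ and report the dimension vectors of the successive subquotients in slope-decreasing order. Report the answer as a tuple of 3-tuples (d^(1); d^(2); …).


Via rank(M_{q-1}∘⋯∘M_p): M ≅ I[1,1]^2, I[1,2], I[1,3], I[3,3]^3.
μ_θ-semistable layers: μ^(1)=28; μ^(2)=31/2; μ^(3)=3; μ^(4)=-17

((0, 1, 0); (0, 1, 1); (0, 0, 3); (4, 0, 0))


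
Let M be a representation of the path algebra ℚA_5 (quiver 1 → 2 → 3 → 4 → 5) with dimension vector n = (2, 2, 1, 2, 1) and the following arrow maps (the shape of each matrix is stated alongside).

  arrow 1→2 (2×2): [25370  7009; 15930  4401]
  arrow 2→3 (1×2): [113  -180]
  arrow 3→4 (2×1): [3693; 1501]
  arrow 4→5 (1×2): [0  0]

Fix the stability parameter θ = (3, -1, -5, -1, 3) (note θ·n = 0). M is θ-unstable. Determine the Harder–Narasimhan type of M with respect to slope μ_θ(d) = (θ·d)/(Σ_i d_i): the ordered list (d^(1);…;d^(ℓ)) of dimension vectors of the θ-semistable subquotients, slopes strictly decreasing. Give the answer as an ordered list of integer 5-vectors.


Interval decomposition of M: I[1,1], I[1,4], I[2,2], I[4,4], I[5,5].
HN type (ℓ=2): μ^(1)=3; μ^(2)=-1

((1, 0, 0, 0, 1); (1, 2, 1, 2, 0))


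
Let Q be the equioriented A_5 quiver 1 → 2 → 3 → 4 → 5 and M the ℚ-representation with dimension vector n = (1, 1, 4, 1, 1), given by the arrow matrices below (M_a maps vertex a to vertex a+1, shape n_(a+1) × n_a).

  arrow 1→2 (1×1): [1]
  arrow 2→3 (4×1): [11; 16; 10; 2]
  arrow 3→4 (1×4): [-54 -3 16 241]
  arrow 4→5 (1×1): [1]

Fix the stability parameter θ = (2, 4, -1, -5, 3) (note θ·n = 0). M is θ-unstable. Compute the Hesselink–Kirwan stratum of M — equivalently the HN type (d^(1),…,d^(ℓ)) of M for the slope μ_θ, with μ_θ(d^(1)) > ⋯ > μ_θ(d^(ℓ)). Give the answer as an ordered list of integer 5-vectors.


Via rank(M_{q-1}∘⋯∘M_p): M ≅ I[1,3], I[3,3]^2, I[3,5].
μ_θ-semistable layers: μ^(1)=3; μ^(2)=5/3; μ^(3)=-1; μ^(4)=-3

((0, 0, 0, 0, 1); (1, 1, 1, 0, 0); (0, 0, 2, 0, 0); (0, 0, 1, 1, 0))


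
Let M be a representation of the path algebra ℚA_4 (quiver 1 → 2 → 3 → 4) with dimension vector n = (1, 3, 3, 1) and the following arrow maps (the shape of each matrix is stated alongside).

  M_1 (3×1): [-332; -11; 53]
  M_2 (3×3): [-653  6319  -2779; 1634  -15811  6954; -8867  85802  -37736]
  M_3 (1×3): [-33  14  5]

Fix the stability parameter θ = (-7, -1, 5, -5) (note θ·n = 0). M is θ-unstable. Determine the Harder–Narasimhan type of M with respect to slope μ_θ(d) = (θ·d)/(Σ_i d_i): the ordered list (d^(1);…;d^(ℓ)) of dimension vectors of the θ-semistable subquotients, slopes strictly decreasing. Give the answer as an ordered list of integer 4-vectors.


Interval decomposition of M: I[1,3], I[2,3], I[2,4].
HN type (ℓ=4): μ^(1)=5; μ^(2)=0; μ^(3)=-1; μ^(4)=-7

((0, 0, 2, 0); (0, 0, 1, 1); (0, 3, 0, 0); (1, 0, 0, 0))


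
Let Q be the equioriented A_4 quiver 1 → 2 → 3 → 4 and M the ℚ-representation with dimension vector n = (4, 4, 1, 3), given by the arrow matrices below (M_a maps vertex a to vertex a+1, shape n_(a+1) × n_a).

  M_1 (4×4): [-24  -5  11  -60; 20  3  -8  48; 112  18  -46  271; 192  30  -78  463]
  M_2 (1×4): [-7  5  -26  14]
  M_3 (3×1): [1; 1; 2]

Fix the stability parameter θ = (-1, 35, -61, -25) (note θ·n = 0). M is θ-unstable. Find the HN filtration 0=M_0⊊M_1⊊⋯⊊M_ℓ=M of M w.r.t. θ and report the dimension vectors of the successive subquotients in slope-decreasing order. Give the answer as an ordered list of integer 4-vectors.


Interval decomposition of M: I[1,1], I[1,2]^2, I[1,4], I[2,2], I[4,4]^2.
HN type (ℓ=4): μ^(1)=35; μ^(2)=-1; μ^(3)=-13; μ^(4)=-25

((0, 3, 0, 0); (3, 0, 0, 0); (1, 1, 1, 1); (0, 0, 0, 2))


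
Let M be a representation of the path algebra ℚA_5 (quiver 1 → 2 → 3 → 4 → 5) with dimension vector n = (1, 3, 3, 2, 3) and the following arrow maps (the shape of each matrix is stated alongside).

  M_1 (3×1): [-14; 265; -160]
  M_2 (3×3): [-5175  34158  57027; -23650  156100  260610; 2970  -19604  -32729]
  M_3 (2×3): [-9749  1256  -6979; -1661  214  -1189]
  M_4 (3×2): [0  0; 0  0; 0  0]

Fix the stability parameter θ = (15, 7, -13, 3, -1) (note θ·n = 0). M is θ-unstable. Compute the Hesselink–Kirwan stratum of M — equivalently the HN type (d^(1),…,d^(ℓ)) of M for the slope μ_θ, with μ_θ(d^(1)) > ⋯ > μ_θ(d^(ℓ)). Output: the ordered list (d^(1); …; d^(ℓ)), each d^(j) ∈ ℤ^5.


Via rank(M_{q-1}∘⋯∘M_p): M ≅ I[1,2], I[2,4]^2, I[3,3], I[5,5]^3.
μ_θ-semistable layers: μ^(1)=11; μ^(2)=3; μ^(3)=-1; μ^(4)=-3; μ^(5)=-13

((1, 1, 0, 0, 0); (0, 0, 0, 2, 0); (0, 0, 0, 0, 3); (0, 2, 2, 0, 0); (0, 0, 1, 0, 0))


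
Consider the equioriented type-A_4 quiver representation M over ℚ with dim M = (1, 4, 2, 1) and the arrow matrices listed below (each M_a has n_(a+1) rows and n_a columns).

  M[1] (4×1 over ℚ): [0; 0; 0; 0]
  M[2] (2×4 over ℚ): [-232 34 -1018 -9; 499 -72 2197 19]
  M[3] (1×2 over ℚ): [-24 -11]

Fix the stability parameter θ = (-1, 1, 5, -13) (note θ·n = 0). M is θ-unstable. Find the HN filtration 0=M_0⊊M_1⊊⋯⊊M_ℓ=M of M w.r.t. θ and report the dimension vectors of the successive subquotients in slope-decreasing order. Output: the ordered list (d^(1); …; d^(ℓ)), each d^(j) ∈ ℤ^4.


Barcode: M ≅ I[1,1], I[2,2]^2, I[2,3], I[2,4]. HN layers by μ_θ (4 steps, strictly decreasing):
  μ^(1)=5; μ^(2)=1; μ^(3)=-1; μ^(4)=-7/3

((0, 0, 1, 0); (0, 3, 0, 0); (1, 0, 0, 0); (0, 1, 1, 1))


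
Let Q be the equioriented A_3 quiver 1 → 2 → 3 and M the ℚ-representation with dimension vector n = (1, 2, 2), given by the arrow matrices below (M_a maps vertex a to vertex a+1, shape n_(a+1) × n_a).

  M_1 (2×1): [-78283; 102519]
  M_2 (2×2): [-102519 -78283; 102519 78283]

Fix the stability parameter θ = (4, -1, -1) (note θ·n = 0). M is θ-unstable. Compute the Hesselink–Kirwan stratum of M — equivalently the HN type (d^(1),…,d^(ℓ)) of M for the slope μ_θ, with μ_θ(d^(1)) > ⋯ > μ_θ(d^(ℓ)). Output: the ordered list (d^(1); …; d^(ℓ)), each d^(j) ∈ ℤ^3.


Via rank(M_{q-1}∘⋯∘M_p): M ≅ I[1,2], I[2,3], I[3,3].
μ_θ-semistable layers: μ^(1)=3/2; μ^(2)=-1

((1, 1, 0); (0, 1, 2))


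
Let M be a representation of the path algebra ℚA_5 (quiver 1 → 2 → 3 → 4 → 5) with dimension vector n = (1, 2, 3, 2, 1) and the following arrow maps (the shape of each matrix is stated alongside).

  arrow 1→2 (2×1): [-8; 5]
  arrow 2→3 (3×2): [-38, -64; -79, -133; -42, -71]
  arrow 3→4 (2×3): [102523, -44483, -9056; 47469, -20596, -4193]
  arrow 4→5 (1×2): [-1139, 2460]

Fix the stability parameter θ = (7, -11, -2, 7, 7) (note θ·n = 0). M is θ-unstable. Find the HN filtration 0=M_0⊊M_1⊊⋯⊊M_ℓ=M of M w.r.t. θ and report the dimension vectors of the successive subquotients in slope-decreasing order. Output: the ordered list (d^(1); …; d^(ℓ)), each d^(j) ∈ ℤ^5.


Via rank(M_{q-1}∘⋯∘M_p): M ≅ I[1,5], I[2,4], I[3,3].
μ_θ-semistable layers: μ^(1)=7; μ^(2)=-2; μ^(3)=-11

((0, 0, 0, 2, 1); (1, 1, 3, 0, 0); (0, 1, 0, 0, 0))


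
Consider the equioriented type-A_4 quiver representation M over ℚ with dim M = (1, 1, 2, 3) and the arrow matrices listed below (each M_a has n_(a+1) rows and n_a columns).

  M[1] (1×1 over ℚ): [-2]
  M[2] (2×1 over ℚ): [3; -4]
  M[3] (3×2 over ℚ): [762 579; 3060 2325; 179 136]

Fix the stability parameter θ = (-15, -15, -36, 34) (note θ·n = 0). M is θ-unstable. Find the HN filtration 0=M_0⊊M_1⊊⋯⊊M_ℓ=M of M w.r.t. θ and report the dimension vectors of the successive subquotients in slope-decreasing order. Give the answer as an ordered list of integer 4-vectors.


Via rank(M_{q-1}∘⋯∘M_p): M ≅ I[1,4], I[3,4], I[4,4].
μ_θ-semistable layers: μ^(1)=34; μ^(2)=-22; μ^(3)=-36

((0, 0, 0, 3); (1, 1, 1, 0); (0, 0, 1, 0))


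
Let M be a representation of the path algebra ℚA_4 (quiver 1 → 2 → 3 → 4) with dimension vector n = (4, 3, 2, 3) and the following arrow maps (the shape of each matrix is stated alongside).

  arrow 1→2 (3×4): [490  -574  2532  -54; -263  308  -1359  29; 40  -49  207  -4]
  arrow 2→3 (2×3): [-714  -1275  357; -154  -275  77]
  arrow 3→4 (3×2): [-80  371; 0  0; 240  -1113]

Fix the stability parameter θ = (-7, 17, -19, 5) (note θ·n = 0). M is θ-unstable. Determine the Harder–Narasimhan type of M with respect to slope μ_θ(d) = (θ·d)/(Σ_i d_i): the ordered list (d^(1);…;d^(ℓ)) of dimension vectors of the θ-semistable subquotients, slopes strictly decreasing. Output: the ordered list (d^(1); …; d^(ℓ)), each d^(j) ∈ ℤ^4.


Interval decomposition of M: I[1,1]^2, I[1,2], I[1,4], I[2,2], I[3,3], I[4,4]^2.
HN type (ℓ=5): μ^(1)=17; μ^(2)=5; μ^(3)=-1; μ^(4)=-7; μ^(5)=-19

((0, 2, 0, 0); (0, 0, 0, 3); (0, 1, 1, 0); (4, 0, 0, 0); (0, 0, 1, 0))


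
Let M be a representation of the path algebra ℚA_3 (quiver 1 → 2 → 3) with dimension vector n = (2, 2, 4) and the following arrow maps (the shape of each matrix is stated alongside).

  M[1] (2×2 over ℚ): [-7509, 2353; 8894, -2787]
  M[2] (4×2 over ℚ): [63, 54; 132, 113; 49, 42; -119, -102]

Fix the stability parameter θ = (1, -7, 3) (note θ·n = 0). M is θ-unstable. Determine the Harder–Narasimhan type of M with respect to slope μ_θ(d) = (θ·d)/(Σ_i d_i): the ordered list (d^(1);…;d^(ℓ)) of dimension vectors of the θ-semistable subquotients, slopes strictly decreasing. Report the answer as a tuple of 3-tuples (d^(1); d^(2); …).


Via rank(M_{q-1}∘⋯∘M_p): M ≅ I[1,3]^2, I[3,3]^2.
μ_θ-semistable layers: μ^(1)=3; μ^(2)=-3

((0, 0, 4); (2, 2, 0))


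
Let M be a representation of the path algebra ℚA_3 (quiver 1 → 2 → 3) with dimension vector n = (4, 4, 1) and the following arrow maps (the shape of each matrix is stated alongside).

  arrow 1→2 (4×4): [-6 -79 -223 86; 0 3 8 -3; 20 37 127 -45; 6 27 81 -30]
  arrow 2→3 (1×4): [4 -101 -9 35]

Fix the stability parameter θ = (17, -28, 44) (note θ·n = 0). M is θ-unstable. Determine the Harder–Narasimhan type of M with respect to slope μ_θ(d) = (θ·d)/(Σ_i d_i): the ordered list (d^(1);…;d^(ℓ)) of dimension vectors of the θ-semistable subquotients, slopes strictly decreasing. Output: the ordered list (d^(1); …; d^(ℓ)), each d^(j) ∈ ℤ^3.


Barcode: M ≅ I[1,1], I[1,2]^2, I[1,3], I[2,2]. HN layers by μ_θ (4 steps, strictly decreasing):
  μ^(1)=44; μ^(2)=17; μ^(3)=-11/2; μ^(4)=-28

((0, 0, 1); (1, 0, 0); (3, 3, 0); (0, 1, 0))


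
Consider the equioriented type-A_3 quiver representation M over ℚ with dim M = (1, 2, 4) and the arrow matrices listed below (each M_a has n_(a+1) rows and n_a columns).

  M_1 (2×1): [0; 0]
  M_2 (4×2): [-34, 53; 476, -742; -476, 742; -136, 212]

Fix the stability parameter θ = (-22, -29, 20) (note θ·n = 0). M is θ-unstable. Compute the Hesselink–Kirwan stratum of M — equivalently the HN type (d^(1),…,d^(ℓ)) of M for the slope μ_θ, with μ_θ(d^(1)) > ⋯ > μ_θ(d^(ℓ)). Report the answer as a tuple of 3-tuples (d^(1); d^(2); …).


Barcode: M ≅ I[1,1], I[2,2], I[2,3], I[3,3]^3. HN layers by μ_θ (3 steps, strictly decreasing):
  μ^(1)=20; μ^(2)=-22; μ^(3)=-29

((0, 0, 4); (1, 0, 0); (0, 2, 0))


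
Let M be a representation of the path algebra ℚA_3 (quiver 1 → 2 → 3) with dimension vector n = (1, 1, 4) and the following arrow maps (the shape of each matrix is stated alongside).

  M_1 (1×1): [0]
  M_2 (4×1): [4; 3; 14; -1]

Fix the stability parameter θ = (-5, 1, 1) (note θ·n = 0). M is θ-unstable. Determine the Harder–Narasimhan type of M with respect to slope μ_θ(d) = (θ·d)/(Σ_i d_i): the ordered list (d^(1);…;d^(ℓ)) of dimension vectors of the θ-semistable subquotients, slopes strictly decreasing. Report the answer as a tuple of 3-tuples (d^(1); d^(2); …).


Via rank(M_{q-1}∘⋯∘M_p): M ≅ I[1,1], I[2,3], I[3,3]^3.
μ_θ-semistable layers: μ^(1)=1; μ^(2)=-5

((0, 1, 4); (1, 0, 0))


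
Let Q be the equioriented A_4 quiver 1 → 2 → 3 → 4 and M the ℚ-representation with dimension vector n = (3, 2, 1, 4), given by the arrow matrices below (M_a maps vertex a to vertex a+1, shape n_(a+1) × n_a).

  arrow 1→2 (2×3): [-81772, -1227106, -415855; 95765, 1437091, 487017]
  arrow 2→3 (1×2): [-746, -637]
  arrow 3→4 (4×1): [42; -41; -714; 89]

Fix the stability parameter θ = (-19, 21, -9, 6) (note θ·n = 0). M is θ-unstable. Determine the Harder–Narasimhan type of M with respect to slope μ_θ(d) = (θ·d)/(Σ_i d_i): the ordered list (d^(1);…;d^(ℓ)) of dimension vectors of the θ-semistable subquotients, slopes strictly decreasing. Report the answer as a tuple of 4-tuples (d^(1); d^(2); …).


Via rank(M_{q-1}∘⋯∘M_p): M ≅ I[1,1], I[1,2], I[1,4], I[4,4]^3.
μ_θ-semistable layers: μ^(1)=21; μ^(2)=6; μ^(3)=-19

((0, 1, 0, 0); (0, 1, 1, 4); (3, 0, 0, 0))


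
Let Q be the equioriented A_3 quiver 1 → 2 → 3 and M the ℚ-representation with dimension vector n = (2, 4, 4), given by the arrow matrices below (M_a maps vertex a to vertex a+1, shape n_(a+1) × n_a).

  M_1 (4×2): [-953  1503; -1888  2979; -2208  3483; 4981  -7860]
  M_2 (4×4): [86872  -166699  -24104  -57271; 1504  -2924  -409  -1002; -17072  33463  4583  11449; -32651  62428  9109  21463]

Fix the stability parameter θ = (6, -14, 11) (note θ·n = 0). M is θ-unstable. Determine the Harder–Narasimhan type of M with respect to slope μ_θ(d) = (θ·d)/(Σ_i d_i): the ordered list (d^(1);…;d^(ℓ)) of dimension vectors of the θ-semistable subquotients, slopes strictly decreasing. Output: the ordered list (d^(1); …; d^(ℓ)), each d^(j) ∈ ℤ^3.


Via rank(M_{q-1}∘⋯∘M_p): M ≅ I[1,3]^2, I[2,3]^2.
μ_θ-semistable layers: μ^(1)=11; μ^(2)=-4; μ^(3)=-14

((0, 0, 4); (2, 2, 0); (0, 2, 0))


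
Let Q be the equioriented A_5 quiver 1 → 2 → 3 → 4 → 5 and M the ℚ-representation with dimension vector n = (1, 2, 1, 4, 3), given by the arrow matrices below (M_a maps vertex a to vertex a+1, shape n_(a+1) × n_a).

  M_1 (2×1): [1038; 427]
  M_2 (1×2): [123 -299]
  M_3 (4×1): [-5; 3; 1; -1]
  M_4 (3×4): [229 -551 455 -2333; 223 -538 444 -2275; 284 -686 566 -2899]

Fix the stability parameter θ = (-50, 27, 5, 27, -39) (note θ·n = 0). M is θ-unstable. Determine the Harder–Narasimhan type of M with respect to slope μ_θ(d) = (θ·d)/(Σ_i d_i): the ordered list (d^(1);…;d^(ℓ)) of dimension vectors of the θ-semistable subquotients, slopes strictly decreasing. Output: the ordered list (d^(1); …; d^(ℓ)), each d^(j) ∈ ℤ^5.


Interval decomposition of M: I[1,5], I[2,2], I[4,4], I[4,5]^2.
HN type (ℓ=4): μ^(1)=27; μ^(2)=5; μ^(3)=-6; μ^(4)=-50

((0, 1, 0, 1, 0); (0, 1, 1, 1, 1); (0, 0, 0, 2, 2); (1, 0, 0, 0, 0))


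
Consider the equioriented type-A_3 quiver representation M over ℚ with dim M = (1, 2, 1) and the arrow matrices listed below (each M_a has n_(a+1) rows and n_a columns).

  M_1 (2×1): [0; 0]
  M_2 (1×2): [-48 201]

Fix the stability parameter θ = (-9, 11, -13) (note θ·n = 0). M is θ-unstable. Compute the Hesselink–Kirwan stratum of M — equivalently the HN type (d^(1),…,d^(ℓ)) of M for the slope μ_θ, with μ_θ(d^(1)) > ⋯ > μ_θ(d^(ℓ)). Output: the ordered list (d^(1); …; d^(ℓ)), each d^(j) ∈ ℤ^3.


Barcode: M ≅ I[1,1], I[2,2], I[2,3]. HN layers by μ_θ (3 steps, strictly decreasing):
  μ^(1)=11; μ^(2)=-1; μ^(3)=-9

((0, 1, 0); (0, 1, 1); (1, 0, 0))


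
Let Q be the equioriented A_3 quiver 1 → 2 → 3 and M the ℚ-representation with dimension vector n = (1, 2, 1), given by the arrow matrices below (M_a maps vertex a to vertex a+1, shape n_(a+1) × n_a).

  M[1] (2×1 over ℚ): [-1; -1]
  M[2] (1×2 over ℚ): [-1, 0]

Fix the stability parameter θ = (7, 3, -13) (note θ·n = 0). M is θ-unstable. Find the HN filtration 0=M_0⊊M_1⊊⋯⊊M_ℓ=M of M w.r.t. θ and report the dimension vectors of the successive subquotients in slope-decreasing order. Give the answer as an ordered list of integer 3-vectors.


Barcode: M ≅ I[1,3], I[2,2]. HN layers by μ_θ (2 steps, strictly decreasing):
  μ^(1)=3; μ^(2)=-1

((0, 1, 0); (1, 1, 1))


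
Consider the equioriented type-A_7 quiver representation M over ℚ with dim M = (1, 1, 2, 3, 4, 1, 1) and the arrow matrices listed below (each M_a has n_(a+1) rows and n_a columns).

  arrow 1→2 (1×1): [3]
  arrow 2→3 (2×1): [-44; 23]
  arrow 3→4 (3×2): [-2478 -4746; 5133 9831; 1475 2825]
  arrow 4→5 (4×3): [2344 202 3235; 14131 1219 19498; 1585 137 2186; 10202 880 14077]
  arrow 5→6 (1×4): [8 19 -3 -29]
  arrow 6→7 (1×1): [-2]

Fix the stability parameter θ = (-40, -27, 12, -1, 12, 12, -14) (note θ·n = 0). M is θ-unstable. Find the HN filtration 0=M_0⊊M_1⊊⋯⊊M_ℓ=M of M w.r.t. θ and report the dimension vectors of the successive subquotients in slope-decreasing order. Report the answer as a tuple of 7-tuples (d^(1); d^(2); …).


Interval decomposition of M: I[1,7], I[3,3], I[4,4], I[4,5], I[5,5]^2.
HN type (ℓ=5): μ^(1)=12; μ^(2)=21/5; μ^(3)=-1; μ^(4)=-27; μ^(5)=-40

((0, 0, 1, 0, 3, 0, 0); (0, 0, 1, 1, 1, 1, 1); (0, 0, 0, 2, 0, 0, 0); (0, 1, 0, 0, 0, 0, 0); (1, 0, 0, 0, 0, 0, 0))


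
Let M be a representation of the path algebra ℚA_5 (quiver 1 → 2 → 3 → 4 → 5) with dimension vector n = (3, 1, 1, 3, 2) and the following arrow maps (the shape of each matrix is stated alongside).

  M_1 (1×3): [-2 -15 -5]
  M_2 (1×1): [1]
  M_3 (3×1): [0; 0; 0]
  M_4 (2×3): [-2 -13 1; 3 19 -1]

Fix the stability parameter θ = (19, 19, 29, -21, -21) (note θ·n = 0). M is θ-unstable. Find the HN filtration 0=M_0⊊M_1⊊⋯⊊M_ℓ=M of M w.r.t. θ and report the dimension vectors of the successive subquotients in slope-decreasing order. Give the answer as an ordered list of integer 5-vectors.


Barcode: M ≅ I[1,1]^2, I[1,3], I[4,4], I[4,5]^2. HN layers by μ_θ (3 steps, strictly decreasing):
  μ^(1)=29; μ^(2)=19; μ^(3)=-21

((0, 0, 1, 0, 0); (3, 1, 0, 0, 0); (0, 0, 0, 3, 2))


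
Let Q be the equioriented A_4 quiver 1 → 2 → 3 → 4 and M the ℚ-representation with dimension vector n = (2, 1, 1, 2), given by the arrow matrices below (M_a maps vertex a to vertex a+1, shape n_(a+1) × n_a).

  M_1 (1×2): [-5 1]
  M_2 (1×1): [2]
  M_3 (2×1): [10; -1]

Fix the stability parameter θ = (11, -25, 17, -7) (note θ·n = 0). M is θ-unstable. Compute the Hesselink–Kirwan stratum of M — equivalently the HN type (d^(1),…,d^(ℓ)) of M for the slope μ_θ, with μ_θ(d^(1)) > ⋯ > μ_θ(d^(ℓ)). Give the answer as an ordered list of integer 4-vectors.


Interval decomposition of M: I[1,1], I[1,4], I[4,4].
HN type (ℓ=3): μ^(1)=11; μ^(2)=5; μ^(3)=-7

((1, 0, 0, 0); (0, 0, 1, 1); (1, 1, 0, 1))


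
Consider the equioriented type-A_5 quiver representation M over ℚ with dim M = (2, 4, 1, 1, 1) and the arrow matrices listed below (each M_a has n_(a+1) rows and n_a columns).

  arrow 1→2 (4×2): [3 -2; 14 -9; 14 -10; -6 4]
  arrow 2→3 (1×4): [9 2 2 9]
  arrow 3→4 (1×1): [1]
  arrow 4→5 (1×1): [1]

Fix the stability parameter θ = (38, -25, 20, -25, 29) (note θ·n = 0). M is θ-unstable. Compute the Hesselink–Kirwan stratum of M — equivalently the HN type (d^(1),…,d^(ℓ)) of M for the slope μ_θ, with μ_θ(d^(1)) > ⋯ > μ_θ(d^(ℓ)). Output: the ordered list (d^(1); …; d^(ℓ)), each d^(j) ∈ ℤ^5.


Via rank(M_{q-1}∘⋯∘M_p): M ≅ I[1,2], I[1,5], I[2,2]^2.
μ_θ-semistable layers: μ^(1)=29; μ^(2)=13/2; μ^(3)=2; μ^(4)=-25

((0, 0, 0, 0, 1); (1, 1, 0, 0, 0); (1, 1, 1, 1, 0); (0, 2, 0, 0, 0))


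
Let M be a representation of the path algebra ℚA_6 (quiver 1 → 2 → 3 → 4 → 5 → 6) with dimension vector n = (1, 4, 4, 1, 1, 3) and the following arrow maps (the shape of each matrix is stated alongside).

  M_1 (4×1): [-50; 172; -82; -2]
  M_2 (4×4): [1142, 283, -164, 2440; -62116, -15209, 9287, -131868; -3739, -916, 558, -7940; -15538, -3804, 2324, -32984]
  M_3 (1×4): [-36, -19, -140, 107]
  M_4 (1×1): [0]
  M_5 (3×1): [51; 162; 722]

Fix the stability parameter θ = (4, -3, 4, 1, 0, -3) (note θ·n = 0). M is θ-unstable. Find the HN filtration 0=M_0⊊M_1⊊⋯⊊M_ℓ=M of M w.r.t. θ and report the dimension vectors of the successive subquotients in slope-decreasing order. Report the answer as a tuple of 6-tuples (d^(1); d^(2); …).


Barcode: M ≅ I[1,4], I[2,2], I[2,3]^2, I[3,3], I[5,6], I[6,6]^2. HN layers by μ_θ (5 steps, strictly decreasing):
  μ^(1)=4; μ^(2)=5/2; μ^(3)=1/2; μ^(4)=-3/2; μ^(5)=-3

((0, 0, 3, 0, 0, 0); (0, 0, 1, 1, 0, 0); (1, 1, 0, 0, 0, 0); (0, 0, 0, 0, 1, 1); (0, 3, 0, 0, 0, 2))


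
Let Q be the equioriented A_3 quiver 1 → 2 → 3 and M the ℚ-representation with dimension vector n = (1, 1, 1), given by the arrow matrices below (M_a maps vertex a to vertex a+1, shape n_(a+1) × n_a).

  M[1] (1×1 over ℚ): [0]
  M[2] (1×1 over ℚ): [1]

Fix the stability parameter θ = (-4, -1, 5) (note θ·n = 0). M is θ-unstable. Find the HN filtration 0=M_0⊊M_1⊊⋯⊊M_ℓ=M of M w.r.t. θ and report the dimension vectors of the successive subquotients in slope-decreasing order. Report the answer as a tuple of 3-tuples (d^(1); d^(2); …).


Via rank(M_{q-1}∘⋯∘M_p): M ≅ I[1,1], I[2,3].
μ_θ-semistable layers: μ^(1)=5; μ^(2)=-1; μ^(3)=-4

((0, 0, 1); (0, 1, 0); (1, 0, 0))


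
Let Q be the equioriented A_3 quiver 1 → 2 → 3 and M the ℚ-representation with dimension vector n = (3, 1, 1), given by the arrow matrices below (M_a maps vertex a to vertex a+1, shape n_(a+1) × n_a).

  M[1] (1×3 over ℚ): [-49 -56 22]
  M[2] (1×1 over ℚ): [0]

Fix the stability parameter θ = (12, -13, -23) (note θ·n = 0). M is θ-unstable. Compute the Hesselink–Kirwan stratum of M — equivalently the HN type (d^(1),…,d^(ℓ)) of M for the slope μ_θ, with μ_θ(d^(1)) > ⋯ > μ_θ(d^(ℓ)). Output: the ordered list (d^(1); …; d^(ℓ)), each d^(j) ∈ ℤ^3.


Barcode: M ≅ I[1,1]^2, I[1,2], I[3,3]. HN layers by μ_θ (3 steps, strictly decreasing):
  μ^(1)=12; μ^(2)=-1/2; μ^(3)=-23

((2, 0, 0); (1, 1, 0); (0, 0, 1))


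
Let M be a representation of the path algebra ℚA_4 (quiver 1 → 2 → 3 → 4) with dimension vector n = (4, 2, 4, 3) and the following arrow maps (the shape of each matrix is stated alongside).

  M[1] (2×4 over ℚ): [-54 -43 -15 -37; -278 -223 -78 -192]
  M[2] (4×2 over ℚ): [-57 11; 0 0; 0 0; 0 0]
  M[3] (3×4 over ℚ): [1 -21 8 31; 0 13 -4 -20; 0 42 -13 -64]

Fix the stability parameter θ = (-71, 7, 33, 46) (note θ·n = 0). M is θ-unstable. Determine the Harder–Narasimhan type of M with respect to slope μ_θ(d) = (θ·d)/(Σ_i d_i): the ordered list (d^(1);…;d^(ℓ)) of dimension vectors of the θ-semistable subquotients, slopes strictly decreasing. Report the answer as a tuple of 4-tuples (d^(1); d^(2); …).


Interval decomposition of M: I[1,1]^2, I[1,2], I[1,4], I[3,3], I[3,4]^2.
HN type (ℓ=4): μ^(1)=46; μ^(2)=33; μ^(3)=7; μ^(4)=-71

((0, 0, 0, 3); (0, 0, 4, 0); (0, 2, 0, 0); (4, 0, 0, 0))


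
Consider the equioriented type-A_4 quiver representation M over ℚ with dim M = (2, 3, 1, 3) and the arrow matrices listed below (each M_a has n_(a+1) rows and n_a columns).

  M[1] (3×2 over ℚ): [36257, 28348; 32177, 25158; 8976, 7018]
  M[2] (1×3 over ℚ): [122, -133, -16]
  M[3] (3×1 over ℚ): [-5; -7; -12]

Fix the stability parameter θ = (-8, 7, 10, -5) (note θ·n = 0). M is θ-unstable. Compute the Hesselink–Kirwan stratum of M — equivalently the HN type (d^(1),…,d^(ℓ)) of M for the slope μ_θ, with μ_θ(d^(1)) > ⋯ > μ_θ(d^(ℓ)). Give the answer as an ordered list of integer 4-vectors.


Barcode: M ≅ I[1,2], I[1,4], I[2,2], I[4,4]^2. HN layers by μ_θ (4 steps, strictly decreasing):
  μ^(1)=7; μ^(2)=4; μ^(3)=-5; μ^(4)=-8

((0, 2, 0, 0); (0, 1, 1, 1); (0, 0, 0, 2); (2, 0, 0, 0))


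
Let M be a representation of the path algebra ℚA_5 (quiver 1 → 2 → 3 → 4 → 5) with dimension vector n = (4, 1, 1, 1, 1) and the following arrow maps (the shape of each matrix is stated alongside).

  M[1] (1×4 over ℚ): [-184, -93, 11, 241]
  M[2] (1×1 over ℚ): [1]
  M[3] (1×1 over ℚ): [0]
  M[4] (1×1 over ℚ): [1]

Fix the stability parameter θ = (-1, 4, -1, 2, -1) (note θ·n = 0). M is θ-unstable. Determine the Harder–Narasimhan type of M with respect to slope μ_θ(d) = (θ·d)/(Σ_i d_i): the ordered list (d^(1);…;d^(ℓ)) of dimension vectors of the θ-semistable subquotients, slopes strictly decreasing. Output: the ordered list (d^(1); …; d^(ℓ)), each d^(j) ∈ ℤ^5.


Barcode: M ≅ I[1,1]^3, I[1,3], I[4,5]. HN layers by μ_θ (3 steps, strictly decreasing):
  μ^(1)=3/2; μ^(2)=1/2; μ^(3)=-1

((0, 1, 1, 0, 0); (0, 0, 0, 1, 1); (4, 0, 0, 0, 0))


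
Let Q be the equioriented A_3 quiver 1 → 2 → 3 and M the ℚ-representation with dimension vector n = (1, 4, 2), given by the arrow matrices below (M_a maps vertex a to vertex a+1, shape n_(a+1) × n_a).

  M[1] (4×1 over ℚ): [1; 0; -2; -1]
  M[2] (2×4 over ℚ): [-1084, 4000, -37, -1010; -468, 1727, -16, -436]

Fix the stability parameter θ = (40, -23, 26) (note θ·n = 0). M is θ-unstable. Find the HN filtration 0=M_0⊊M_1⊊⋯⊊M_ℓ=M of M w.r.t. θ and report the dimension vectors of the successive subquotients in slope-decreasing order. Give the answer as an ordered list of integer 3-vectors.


Interval decomposition of M: I[1,2], I[2,2], I[2,3]^2.
HN type (ℓ=3): μ^(1)=26; μ^(2)=17/2; μ^(3)=-23

((0, 0, 2); (1, 1, 0); (0, 3, 0))


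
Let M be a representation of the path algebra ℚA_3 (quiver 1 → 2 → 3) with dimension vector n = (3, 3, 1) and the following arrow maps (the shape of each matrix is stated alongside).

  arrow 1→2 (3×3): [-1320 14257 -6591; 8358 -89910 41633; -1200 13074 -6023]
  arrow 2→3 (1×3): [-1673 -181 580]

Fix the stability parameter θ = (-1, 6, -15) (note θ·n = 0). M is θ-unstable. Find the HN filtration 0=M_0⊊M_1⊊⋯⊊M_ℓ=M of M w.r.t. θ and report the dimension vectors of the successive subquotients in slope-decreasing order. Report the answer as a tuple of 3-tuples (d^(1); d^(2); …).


Barcode: M ≅ I[1,2]^2, I[1,3]. HN layers by μ_θ (3 steps, strictly decreasing):
  μ^(1)=6; μ^(2)=-1; μ^(3)=-10/3

((0, 2, 0); (2, 0, 0); (1, 1, 1))


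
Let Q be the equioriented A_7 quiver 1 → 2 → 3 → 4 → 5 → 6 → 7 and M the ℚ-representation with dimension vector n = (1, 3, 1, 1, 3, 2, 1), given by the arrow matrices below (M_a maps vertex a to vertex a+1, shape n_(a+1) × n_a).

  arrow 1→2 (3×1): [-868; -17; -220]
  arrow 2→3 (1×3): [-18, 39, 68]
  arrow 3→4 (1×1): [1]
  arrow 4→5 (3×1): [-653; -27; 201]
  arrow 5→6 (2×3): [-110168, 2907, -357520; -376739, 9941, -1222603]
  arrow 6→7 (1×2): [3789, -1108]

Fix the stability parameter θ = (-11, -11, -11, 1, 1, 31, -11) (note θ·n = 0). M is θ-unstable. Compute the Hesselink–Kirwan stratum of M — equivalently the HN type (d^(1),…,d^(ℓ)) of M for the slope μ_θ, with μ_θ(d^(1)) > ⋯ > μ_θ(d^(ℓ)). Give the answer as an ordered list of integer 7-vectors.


Interval decomposition of M: I[1,7], I[2,2]^2, I[5,5], I[5,6].
HN type (ℓ=4): μ^(1)=31; μ^(2)=10; μ^(3)=1; μ^(4)=-11

((0, 0, 0, 0, 0, 1, 0); (0, 0, 0, 0, 0, 1, 1); (0, 0, 0, 1, 3, 0, 0); (1, 3, 1, 0, 0, 0, 0))


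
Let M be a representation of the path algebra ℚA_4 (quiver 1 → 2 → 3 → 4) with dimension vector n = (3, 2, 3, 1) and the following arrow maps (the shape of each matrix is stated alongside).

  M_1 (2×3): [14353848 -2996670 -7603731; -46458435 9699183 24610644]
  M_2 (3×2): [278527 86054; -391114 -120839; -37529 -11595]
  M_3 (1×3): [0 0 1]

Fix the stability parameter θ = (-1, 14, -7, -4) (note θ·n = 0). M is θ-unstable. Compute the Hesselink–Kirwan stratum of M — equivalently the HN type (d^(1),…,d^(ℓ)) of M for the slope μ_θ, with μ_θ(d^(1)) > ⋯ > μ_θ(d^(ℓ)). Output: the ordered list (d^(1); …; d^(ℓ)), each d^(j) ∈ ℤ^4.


Via rank(M_{q-1}∘⋯∘M_p): M ≅ I[1,1], I[1,3], I[1,4], I[3,3].
μ_θ-semistable layers: μ^(1)=7/2; μ^(2)=1; μ^(3)=-1; μ^(4)=-7

((0, 1, 1, 0); (0, 1, 1, 1); (3, 0, 0, 0); (0, 0, 1, 0))


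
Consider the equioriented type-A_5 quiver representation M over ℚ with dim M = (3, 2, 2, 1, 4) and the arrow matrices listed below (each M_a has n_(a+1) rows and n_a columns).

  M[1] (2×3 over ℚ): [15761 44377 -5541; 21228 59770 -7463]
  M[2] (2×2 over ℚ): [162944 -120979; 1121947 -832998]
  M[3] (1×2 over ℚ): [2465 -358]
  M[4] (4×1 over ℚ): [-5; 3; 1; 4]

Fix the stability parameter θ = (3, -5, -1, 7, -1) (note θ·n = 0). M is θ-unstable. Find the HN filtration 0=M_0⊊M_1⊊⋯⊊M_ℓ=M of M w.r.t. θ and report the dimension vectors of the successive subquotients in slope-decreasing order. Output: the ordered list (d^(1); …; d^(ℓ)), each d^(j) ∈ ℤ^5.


Interval decomposition of M: I[1,1], I[1,3], I[1,5], I[5,5]^3.
HN type (ℓ=2): μ^(1)=3; μ^(2)=-1

((1, 0, 0, 1, 1); (2, 2, 2, 0, 3))


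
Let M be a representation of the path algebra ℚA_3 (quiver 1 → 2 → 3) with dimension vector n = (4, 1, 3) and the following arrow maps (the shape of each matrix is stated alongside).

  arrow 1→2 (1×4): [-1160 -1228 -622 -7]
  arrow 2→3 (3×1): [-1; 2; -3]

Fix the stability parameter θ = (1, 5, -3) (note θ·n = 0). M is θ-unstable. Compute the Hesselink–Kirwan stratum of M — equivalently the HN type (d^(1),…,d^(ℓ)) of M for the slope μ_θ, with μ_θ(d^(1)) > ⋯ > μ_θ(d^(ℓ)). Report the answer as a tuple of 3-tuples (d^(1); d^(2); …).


Interval decomposition of M: I[1,1]^3, I[1,3], I[3,3]^2.
HN type (ℓ=2): μ^(1)=1; μ^(2)=-3

((4, 1, 1); (0, 0, 2))


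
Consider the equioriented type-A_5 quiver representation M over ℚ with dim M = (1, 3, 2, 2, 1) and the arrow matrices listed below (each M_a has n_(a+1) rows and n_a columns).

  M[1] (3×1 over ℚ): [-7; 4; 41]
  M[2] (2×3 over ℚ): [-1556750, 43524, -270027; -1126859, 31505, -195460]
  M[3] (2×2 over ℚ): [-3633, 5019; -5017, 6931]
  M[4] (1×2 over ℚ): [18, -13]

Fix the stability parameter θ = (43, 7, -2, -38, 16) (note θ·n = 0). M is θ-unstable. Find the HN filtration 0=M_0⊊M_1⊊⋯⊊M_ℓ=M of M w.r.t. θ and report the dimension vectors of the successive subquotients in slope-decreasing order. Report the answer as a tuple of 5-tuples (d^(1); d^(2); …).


Via rank(M_{q-1}∘⋯∘M_p): M ≅ I[1,3], I[2,2], I[2,5], I[4,4].
μ_θ-semistable layers: μ^(1)=16; μ^(2)=7; μ^(3)=-11; μ^(4)=-38

((1, 1, 1, 0, 1); (0, 1, 0, 0, 0); (0, 1, 1, 1, 0); (0, 0, 0, 1, 0))


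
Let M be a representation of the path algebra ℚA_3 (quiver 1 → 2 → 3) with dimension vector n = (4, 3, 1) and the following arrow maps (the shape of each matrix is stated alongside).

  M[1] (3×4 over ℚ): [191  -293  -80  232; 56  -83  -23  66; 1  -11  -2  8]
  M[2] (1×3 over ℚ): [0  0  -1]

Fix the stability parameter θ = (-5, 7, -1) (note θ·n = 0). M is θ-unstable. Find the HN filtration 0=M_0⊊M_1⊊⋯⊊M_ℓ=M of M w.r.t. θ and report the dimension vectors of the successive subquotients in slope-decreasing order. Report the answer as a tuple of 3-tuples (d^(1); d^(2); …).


Interval decomposition of M: I[1,1], I[1,2]^2, I[1,3].
HN type (ℓ=3): μ^(1)=7; μ^(2)=3; μ^(3)=-5

((0, 2, 0); (0, 1, 1); (4, 0, 0))


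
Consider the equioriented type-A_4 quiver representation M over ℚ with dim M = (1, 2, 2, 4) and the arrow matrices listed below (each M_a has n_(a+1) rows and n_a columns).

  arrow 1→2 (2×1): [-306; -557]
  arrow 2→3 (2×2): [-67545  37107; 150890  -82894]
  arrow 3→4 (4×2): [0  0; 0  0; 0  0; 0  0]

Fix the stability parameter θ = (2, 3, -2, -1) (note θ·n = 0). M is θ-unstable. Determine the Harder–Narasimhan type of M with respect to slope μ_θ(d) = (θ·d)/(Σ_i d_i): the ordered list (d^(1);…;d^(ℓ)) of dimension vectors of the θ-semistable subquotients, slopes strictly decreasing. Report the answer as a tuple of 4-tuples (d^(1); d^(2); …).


Barcode: M ≅ I[1,3], I[2,2], I[3,3], I[4,4]^4. HN layers by μ_θ (4 steps, strictly decreasing):
  μ^(1)=3; μ^(2)=1; μ^(3)=-1; μ^(4)=-2

((0, 1, 0, 0); (1, 1, 1, 0); (0, 0, 0, 4); (0, 0, 1, 0))
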